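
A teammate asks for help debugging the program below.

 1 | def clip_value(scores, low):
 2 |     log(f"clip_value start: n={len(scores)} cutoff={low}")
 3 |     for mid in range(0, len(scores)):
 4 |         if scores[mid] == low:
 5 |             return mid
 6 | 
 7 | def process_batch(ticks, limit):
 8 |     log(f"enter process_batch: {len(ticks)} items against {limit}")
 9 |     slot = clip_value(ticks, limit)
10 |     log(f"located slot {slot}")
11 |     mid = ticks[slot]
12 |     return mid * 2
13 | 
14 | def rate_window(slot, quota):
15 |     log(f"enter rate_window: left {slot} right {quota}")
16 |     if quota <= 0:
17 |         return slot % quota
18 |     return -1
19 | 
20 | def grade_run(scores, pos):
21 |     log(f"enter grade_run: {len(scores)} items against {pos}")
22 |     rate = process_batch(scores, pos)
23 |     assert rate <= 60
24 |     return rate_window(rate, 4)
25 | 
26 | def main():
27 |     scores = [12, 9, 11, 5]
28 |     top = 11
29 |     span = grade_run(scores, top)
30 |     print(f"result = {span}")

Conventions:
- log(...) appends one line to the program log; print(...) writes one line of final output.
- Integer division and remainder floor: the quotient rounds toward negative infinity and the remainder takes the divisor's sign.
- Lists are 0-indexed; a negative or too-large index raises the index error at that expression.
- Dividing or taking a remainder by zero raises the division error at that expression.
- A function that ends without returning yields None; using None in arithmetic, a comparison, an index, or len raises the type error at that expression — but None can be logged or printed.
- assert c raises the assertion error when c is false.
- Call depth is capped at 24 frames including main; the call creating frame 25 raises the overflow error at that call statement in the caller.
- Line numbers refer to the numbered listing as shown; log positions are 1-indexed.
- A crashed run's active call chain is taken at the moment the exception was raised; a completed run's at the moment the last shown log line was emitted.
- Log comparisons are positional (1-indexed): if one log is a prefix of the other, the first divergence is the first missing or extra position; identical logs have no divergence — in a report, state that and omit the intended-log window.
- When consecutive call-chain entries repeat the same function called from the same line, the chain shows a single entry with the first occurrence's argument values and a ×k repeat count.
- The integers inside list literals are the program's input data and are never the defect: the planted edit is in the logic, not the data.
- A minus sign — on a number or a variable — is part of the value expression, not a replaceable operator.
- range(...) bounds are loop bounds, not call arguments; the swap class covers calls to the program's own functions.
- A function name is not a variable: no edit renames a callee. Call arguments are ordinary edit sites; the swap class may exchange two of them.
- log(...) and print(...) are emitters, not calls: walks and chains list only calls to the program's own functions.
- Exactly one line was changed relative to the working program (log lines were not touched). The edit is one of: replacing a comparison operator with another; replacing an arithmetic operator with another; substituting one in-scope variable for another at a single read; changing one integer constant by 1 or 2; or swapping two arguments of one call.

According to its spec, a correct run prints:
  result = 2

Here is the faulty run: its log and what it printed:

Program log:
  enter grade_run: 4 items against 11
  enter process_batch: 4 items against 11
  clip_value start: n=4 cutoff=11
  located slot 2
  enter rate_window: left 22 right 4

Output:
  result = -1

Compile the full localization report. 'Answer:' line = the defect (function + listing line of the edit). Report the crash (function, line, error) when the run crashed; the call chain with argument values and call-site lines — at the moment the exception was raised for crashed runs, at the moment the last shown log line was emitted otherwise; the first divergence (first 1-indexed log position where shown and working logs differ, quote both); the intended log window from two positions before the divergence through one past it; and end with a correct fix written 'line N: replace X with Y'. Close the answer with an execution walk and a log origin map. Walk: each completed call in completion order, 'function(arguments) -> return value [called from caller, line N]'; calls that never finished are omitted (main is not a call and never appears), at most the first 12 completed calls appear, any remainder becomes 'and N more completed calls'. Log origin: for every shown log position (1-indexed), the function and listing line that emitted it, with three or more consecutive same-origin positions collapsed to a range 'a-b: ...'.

Answer: the defect is in rate_window at line 16.
The tell: The two runs log identically and part ways only at the printed values.
Call chain: main -> grade_run([12, 9, 11, 5], 11) (called at line 29) -> rate_window(22, 4) (called at line 24).
First divergence: none — the logs agree in full.
Execution walk:
  clip_value([12, 9, 11, 5], 11) -> 2  [called from process_batch, line 9]
  process_batch([12, 9, 11, 5], 11) -> 22  [called from grade_run, line 22]
  rate_window(22, 4) -> -1  [called from grade_run, line 24]
  grade_run([12, 9, 11, 5], 11) -> -1  [called from main, line 29]
Log line origins:
  1 — grade_run, line 21
  2 — process_batch, line 8
  3 — clip_value, line 2
  4 — process_batch, line 10
  5 — rate_window, line 15
A correct fix: line 16: replace `<=` with `!=`.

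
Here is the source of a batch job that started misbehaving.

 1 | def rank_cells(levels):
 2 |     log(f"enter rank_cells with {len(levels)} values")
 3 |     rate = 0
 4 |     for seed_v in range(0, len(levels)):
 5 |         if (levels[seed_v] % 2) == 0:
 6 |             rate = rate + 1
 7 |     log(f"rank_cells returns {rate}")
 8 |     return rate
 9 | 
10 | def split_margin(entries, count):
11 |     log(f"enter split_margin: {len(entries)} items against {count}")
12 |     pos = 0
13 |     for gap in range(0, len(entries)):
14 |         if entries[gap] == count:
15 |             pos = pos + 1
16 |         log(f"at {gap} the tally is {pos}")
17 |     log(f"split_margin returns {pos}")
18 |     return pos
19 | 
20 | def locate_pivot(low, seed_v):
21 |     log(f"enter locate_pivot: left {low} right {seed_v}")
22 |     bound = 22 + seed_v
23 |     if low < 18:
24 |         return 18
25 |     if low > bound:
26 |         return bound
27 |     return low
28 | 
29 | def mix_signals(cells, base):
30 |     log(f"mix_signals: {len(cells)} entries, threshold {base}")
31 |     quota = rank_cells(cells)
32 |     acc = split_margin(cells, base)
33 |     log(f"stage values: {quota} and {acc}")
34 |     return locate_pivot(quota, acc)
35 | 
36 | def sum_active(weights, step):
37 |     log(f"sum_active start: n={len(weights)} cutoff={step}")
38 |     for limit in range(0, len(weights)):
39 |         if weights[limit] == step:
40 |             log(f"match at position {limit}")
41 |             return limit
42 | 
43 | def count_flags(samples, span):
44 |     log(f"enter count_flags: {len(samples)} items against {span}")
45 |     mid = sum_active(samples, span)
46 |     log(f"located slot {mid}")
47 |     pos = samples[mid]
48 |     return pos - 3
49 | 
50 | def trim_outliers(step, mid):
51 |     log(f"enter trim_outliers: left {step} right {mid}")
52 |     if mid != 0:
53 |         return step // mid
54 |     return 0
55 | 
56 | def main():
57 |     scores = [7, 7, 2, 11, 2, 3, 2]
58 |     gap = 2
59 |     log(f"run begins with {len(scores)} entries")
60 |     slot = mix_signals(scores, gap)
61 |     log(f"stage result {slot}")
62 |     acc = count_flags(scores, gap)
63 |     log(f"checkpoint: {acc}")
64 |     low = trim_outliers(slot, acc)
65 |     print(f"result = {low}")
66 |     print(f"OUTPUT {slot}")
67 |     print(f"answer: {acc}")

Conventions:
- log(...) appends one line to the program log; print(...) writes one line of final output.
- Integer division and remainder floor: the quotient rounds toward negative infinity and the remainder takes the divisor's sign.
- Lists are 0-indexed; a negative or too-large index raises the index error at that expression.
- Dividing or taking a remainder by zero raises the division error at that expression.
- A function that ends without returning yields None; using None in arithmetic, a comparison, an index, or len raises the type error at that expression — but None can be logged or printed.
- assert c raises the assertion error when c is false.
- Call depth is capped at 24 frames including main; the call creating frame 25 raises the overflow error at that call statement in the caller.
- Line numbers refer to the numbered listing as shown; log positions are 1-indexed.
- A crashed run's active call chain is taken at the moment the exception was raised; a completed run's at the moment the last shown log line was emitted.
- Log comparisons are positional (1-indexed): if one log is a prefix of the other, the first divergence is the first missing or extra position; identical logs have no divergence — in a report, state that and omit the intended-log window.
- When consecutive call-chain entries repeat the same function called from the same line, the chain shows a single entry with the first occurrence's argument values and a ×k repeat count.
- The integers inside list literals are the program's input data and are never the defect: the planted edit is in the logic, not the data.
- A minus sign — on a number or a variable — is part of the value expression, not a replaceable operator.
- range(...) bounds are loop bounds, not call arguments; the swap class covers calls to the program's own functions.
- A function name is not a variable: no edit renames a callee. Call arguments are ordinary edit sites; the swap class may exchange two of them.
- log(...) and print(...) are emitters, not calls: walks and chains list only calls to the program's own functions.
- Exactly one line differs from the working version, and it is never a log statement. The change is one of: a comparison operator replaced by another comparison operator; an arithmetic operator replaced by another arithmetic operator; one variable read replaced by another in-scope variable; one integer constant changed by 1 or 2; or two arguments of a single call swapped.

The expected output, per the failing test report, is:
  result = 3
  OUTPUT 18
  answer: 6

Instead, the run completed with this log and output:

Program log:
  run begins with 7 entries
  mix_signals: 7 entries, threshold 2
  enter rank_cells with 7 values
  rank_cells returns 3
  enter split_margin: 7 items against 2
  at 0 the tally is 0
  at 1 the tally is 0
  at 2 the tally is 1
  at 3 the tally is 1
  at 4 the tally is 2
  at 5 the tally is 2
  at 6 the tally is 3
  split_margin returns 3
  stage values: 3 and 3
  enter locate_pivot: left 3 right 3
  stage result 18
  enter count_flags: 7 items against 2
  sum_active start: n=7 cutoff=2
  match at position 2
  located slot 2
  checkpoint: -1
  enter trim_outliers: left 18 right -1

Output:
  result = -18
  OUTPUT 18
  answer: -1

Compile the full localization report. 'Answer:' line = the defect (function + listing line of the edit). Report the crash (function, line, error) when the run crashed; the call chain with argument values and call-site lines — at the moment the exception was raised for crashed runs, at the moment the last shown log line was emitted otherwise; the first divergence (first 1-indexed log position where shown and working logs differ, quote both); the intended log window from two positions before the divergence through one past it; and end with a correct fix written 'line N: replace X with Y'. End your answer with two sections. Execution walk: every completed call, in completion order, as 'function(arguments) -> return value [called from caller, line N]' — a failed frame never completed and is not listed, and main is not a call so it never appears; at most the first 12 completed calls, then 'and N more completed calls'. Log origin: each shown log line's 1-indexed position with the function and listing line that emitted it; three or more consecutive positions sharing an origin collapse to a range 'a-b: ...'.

Answer: the defect is in count_flags at line 48.
The tell: Position 21 is the first bad log line: 'checkpoint: -1' should read 'checkpoint: 6'.
Call chain: main -> trim_outliers(18, -1) (called at line 64).
First divergence: position 21; shown 'checkpoint: -1' vs intended 'checkpoint: 6'.
Intended log window:
  19: match at position 2
  20: located slot 2
  21: checkpoint: 6
  22: enter trim_outliers: left 18 right 6
Execution walk:
  rank_cells([7, 7, 2, 11, 2, 3, 2]) -> 3  [called from mix_signals, line 31]
  split_margin([7, 7, 2, 11, 2, 3, 2], 2) -> 3  [called from mix_signals, line 32]
  locate_pivot(3, 3) -> 18  [called from mix_signals, line 34]
  mix_signals([7, 7, 2, 11, 2, 3, 2], 2) -> 18  [called from main, line 60]
  sum_active([7, 7, 2, 11, 2, 3, 2], 2) -> 2  [called from count_flags, line 45]
  count_flags([7, 7, 2, 11, 2, 3, 2], 2) -> -1  [called from main, line 62]
  trim_outliers(18, -1) -> -18  [called from main, line 64]
Log origins:
  1: emitted by main (line 59)
  2: emitted by mix_signals (line 30)
  3: emitted by rank_cells (line 2)
  4: emitted by rank_cells (line 7)
  5: emitted by split_margin (line 11)
  6-12: emitted by split_margin (line 16)
  13: emitted by split_margin (line 17)
  14: emitted by mix_signals (line 33)
  15: emitted by locate_pivot (line 21)
  16: emitted by main (line 61)
  17: emitted by count_flags (line 44)
  18: emitted by sum_active (line 37)
  19: emitted by sum_active (line 40)
  20: emitted by count_flags (line 46)
  21: emitted by main (line 63)
  22: emitted by trim_outliers (line 51)
A correct fix: line 48: replace `-` with `*`.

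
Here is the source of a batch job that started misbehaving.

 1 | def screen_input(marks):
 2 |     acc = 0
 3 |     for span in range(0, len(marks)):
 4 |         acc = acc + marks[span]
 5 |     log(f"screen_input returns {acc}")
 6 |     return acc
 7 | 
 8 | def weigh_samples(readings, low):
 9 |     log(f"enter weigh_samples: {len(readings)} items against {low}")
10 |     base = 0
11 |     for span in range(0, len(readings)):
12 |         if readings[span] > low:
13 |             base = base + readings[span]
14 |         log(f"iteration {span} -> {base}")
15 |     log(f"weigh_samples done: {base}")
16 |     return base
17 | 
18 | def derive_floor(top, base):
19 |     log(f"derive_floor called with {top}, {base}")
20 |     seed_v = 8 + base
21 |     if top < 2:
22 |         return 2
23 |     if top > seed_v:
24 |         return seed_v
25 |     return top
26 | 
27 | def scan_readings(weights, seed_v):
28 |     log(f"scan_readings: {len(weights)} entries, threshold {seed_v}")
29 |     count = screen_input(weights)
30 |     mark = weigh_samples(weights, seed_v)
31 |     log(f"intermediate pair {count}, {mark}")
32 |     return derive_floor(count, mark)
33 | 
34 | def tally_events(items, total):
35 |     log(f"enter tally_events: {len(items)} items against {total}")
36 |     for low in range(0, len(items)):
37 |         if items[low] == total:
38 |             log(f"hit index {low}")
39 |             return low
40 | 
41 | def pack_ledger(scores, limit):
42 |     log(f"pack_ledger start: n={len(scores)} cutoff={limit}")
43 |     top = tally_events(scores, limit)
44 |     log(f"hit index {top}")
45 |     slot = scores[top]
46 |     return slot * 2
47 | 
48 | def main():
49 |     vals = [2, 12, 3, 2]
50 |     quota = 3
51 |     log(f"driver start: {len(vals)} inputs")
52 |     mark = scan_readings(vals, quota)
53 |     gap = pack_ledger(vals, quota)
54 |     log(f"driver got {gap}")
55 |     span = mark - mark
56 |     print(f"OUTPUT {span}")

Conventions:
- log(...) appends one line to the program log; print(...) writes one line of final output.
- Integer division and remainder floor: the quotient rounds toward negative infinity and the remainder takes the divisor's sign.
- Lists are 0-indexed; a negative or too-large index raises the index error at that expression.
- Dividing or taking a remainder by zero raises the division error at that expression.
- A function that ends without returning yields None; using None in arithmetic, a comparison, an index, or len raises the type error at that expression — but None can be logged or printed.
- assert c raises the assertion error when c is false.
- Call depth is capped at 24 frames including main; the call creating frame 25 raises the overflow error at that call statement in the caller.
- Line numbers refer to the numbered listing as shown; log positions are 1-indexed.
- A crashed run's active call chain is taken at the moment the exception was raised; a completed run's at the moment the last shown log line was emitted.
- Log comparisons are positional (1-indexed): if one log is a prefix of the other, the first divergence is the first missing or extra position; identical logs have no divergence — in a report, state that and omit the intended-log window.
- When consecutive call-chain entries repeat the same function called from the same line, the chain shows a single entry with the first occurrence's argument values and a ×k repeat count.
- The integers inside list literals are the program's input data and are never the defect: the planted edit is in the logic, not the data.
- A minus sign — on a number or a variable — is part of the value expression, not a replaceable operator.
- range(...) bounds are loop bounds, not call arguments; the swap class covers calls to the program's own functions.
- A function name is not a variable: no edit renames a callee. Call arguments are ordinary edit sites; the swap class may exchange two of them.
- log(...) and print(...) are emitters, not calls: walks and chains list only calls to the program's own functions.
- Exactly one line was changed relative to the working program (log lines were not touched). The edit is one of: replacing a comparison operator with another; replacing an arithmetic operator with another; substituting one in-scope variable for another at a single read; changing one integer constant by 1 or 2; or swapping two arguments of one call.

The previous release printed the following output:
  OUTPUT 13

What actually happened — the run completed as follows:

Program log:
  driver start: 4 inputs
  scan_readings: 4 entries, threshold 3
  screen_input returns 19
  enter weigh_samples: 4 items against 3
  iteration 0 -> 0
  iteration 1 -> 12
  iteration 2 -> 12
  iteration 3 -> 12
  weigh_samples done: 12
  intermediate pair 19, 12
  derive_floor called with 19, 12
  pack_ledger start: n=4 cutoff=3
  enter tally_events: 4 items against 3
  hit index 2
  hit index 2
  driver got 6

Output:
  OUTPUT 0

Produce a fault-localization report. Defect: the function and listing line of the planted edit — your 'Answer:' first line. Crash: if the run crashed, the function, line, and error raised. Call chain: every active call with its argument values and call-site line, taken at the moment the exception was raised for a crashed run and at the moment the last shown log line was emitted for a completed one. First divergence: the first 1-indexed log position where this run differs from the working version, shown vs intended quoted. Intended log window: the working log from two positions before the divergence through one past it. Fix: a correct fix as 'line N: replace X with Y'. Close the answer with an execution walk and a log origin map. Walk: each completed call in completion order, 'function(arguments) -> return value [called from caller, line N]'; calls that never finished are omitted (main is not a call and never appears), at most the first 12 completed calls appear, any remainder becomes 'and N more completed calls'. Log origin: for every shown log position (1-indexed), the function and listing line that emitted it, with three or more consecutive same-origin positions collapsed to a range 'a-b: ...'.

Answer: the defect is in main at line 55.
Core observation: No log line changed; the fault shows up purely in the output.
Call chain: main.
First divergence: there is none — every log position agrees.
Execution walk:
  screen_input([2, 12, 3, 2]) -> 19  [called from scan_readings, line 29]
  weigh_samples([2, 12, 3, 2], 3) -> 12  [called from scan_readings, line 30]
  derive_floor(19, 12) -> 19  [called from scan_readings, line 32]
  scan_readings([2, 12, 3, 2], 3) -> 19  [called from main, line 52]
  tally_events([2, 12, 3, 2], 3) -> 2  [called from pack_ledger, line 43]
  pack_ledger([2, 12, 3, 2], 3) -> 6  [called from main, line 53]
Log line origins:
  1: from main, line 51
  2: from scan_readings, line 28
  3: from screen_input, line 5
  4: from weigh_samples, line 9
  5-8: from weigh_samples, line 14
  9: from weigh_samples, line 15
  10: from scan_readings, line 31
  11: from derive_floor, line 19
  12: from pack_ledger, line 42
  13: from tally_events, line 35
  14: from tally_events, line 38
  15: from pack_ledger, line 44
  16: from main, line 54
A correct fix: line 55: replace `mark - mark` with `mark - gap`.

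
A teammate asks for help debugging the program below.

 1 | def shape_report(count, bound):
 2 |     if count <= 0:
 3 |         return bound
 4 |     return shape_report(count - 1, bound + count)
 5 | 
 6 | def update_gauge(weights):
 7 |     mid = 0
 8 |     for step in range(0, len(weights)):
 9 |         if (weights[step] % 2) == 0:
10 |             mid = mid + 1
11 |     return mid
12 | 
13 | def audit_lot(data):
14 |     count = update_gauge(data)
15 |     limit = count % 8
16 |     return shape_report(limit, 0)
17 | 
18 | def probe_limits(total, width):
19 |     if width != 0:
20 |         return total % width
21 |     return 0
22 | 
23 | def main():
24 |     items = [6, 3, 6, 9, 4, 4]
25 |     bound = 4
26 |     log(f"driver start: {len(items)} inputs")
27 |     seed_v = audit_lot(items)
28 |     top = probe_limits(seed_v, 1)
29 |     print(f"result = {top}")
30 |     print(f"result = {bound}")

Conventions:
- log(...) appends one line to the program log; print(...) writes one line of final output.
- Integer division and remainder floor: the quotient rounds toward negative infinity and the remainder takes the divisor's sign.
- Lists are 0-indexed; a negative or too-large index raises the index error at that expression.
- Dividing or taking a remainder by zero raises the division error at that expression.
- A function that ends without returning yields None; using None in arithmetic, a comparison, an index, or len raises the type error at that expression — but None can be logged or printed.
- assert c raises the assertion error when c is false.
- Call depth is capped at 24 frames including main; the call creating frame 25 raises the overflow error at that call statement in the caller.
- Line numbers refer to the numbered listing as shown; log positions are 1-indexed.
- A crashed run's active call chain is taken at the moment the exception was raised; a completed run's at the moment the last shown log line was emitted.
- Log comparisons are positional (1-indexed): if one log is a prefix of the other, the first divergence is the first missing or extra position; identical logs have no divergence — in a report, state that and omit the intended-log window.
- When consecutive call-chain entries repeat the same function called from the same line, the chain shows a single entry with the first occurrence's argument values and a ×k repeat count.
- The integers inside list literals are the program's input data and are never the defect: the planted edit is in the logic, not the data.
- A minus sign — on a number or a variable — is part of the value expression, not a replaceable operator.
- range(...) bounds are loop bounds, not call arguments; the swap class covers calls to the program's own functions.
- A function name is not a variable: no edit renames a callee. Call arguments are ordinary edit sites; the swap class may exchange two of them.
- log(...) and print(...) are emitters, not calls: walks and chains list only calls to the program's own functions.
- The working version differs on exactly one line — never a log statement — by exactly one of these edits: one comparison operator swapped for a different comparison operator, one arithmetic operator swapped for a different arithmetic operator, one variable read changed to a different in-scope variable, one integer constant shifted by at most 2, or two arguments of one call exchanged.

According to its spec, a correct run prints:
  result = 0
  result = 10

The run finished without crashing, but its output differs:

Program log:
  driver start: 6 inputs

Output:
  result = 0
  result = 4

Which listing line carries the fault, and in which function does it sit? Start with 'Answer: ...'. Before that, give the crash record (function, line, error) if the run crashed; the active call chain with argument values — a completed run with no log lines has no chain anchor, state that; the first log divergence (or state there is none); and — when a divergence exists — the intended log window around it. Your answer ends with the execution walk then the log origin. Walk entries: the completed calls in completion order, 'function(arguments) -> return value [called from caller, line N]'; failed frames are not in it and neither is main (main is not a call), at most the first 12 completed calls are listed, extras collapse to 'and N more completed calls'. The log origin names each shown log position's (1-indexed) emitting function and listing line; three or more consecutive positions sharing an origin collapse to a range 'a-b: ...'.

Answer: the defect is in main at line 30.
The tell: The two runs log identically and part ways only at the printed values.
Call chain: main.
First divergence: none — the logs agree in full.
Execution walk:
  update_gauge([6, 3, 6, 9, 4, 4]) -> 4  [called from audit_lot, line 14]
  shape_report(0, 10) -> 10  [called from shape_report, line 4]
  shape_report(1, 9) -> 10  [called from shape_report, line 4]
  shape_report(2, 7) -> 10  [called from shape_report, line 4]
  shape_report(3, 4) -> 10  [called from shape_report, line 4]
  shape_report(4, 0) -> 10  [called from audit_lot, line 16]
  audit_lot([6, 3, 6, 9, 4, 4]) -> 10  [called from main, line 27]
  probe_limits(10, 1) -> 0  [called from main, line 28]
Log origins:
  1: emitted by main (line 26)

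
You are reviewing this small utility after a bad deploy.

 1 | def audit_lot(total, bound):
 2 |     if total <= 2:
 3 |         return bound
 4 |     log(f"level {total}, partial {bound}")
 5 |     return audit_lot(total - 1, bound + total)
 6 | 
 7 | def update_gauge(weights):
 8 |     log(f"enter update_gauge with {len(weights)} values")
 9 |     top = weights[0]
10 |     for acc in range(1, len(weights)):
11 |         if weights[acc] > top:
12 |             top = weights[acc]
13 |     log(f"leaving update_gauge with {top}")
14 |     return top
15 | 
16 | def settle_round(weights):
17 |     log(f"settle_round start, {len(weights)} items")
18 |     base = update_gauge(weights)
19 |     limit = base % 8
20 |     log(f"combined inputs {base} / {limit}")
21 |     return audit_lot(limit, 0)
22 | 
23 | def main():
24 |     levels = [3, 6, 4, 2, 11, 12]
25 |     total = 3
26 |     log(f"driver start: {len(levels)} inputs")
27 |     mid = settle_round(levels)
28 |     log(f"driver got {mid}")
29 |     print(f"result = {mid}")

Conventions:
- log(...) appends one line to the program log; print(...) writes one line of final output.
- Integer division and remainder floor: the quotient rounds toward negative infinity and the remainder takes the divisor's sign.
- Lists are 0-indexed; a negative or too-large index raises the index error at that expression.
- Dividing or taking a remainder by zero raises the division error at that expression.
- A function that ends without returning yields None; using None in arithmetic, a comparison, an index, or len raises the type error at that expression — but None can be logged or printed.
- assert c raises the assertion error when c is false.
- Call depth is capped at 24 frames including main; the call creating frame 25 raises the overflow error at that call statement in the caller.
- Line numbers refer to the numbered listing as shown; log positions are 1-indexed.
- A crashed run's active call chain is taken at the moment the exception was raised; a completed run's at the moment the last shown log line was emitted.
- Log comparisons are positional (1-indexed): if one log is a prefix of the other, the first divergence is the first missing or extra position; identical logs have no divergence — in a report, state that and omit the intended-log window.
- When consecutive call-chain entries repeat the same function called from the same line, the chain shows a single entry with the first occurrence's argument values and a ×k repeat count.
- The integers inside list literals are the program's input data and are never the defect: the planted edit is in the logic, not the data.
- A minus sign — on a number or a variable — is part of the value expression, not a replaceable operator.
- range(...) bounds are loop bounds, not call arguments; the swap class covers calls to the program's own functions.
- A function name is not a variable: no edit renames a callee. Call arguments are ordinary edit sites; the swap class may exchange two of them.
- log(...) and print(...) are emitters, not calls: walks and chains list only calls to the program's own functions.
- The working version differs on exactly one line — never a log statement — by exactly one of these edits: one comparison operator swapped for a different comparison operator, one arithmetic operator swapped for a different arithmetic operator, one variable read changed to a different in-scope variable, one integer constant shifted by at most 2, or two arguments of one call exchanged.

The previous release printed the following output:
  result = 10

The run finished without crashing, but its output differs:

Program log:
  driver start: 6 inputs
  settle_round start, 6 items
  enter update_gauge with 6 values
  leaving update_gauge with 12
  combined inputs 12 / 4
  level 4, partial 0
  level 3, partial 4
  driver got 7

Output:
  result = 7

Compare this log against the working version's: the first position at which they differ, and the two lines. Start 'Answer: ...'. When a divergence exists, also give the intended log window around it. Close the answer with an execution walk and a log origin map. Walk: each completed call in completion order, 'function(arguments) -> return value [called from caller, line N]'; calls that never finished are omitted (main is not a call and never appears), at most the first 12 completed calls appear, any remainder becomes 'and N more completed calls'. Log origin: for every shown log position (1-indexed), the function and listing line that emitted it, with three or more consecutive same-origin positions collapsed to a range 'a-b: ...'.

Answer: at position 8 the run shows 'driver got 7' where the working version logs 'level 2, partial 7'.
Intended log window:
  6: level 4, partial 0
  7: level 3, partial 4
  8: level 2, partial 7
  9: level 1, partial 9
Execution walk:
  update_gauge([3, 6, 4, 2, 11, 12]) -> 12  [called from settle_round, line 18]
  audit_lot(2, 7) -> 7  [called from audit_lot, line 5]
  audit_lot(3, 4) -> 7  [called from audit_lot, line 5]
  audit_lot(4, 0) -> 7  [called from settle_round, line 21]
  settle_round([3, 6, 4, 2, 11, 12]) -> 7  [called from main, line 27]
Log origins:
  1: logged in main at line 26
  2: logged in settle_round at line 17
  3: logged in update_gauge at line 8
  4: logged in update_gauge at line 13
  5: logged in settle_round at line 20
  6: logged in audit_lot at line 4
  7: logged in audit_lot at line 4
  8: logged in main at line 28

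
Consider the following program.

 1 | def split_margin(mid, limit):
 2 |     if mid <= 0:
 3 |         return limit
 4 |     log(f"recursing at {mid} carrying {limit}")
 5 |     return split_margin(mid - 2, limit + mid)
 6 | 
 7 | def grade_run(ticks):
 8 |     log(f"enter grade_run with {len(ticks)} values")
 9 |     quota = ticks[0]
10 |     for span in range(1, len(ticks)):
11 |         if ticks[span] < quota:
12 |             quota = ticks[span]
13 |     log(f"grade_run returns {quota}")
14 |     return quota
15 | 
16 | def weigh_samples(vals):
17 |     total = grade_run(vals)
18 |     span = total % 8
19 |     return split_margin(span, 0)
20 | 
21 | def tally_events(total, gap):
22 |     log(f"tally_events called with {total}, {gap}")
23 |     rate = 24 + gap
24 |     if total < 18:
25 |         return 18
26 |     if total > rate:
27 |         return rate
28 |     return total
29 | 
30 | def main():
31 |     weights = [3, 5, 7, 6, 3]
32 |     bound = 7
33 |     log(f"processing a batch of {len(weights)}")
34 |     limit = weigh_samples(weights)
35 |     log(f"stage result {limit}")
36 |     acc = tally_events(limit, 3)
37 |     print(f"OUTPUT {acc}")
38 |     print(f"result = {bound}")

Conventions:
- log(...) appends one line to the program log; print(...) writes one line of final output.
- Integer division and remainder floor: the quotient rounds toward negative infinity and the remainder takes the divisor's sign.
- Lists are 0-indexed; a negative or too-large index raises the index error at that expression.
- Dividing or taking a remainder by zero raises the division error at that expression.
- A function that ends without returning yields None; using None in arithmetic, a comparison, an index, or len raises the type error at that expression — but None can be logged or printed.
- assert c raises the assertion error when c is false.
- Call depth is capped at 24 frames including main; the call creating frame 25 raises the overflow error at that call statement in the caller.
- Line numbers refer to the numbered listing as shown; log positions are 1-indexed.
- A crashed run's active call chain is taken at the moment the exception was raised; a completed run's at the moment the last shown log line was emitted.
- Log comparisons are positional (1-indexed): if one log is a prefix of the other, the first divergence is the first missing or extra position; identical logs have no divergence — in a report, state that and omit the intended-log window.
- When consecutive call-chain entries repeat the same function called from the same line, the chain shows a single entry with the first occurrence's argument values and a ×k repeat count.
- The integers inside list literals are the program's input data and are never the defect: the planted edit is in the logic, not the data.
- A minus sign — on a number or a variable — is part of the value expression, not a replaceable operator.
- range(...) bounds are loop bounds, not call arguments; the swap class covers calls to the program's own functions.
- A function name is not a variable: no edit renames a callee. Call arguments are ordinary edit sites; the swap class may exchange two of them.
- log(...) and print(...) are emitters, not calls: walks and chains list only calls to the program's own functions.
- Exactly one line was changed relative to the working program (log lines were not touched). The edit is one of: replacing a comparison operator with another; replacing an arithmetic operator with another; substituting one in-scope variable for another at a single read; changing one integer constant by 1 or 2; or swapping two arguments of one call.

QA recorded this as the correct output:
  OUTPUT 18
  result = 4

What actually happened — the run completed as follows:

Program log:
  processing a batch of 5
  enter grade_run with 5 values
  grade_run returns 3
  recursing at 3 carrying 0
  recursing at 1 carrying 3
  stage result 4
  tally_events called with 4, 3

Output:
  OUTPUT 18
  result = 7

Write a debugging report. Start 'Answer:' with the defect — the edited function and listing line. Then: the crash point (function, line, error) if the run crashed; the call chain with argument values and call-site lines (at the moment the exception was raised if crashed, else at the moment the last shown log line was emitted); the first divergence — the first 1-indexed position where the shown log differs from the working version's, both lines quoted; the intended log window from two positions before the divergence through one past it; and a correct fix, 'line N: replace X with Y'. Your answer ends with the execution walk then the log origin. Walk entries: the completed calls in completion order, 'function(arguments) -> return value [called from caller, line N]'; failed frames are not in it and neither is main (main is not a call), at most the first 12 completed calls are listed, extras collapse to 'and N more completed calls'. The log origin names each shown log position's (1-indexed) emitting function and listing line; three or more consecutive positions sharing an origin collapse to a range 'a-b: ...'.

Answer: the defect is in main at line 38.
Key observation: Every logged value matches the working version; the printed result is what differs.
Call chain: main -> tally_events(4, 3) (called at line 36).
First divergence: there is none — every log position agrees.
Execution walk:
  grade_run([3, 5, 7, 6, 3]) -> 3  [called from weigh_samples, line 17]
  split_margin(-1, 4) -> 4  [called from split_margin, line 5]
  split_margin(1, 3) -> 4  [called from split_margin, line 5]
  split_margin(3, 0) -> 4  [called from weigh_samples, line 19]
  weigh_samples([3, 5, 7, 6, 3]) -> 4  [called from main, line 34]
  tally_events(4, 3) -> 18  [called from main, line 36]
Origin of each log line:
  1: from main, line 33
  2: from grade_run, line 8
  3: from grade_run, line 13
  4: from split_margin, line 4
  5: from split_margin, line 4
  6: from main, line 35
  7: from tally_events, line 22
A correct fix: line 38: replace `bound` with `limit`.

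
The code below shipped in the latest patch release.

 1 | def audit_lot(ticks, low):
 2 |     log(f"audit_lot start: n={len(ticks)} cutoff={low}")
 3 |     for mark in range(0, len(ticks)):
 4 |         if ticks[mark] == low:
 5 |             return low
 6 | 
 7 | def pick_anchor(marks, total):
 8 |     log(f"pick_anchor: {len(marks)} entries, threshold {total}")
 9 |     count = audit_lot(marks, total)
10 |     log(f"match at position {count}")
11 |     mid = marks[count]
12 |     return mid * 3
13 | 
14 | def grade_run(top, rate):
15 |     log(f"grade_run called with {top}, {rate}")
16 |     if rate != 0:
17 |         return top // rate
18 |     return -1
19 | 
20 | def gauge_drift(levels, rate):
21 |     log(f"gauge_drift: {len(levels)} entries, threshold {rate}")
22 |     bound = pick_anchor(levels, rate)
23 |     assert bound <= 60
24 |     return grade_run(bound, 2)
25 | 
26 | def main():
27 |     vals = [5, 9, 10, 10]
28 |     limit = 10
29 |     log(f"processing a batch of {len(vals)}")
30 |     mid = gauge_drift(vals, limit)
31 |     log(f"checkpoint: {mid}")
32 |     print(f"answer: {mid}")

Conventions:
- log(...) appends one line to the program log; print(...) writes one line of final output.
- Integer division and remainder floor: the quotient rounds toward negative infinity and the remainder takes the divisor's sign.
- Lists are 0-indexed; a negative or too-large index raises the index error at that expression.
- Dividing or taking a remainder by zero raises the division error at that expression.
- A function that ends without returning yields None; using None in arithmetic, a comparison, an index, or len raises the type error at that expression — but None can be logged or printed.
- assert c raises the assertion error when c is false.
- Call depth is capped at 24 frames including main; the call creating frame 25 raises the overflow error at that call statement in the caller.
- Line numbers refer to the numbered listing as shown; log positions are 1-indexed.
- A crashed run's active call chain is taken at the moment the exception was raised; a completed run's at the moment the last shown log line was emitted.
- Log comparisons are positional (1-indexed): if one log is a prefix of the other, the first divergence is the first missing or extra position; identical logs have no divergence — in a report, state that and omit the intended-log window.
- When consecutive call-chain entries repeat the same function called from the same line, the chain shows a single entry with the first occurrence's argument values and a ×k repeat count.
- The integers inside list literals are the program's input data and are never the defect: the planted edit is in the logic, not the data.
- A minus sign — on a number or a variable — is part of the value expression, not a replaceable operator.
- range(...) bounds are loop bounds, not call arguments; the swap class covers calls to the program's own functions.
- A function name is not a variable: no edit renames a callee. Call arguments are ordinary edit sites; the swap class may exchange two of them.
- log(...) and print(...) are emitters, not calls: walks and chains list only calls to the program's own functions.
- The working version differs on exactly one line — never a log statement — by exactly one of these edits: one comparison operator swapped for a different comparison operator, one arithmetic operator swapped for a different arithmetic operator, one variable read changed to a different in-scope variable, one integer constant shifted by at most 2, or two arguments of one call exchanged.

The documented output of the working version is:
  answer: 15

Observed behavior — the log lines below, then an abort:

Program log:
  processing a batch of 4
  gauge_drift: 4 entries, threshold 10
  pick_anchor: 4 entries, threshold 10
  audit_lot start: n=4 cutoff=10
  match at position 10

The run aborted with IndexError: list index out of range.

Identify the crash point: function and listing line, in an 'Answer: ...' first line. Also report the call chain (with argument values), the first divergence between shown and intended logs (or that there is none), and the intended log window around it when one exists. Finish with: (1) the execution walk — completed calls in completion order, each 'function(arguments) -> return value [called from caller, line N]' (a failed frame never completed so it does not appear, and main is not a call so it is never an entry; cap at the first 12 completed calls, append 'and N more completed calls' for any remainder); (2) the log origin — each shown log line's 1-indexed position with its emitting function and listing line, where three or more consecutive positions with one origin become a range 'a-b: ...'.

Answer: the error was raised in pick_anchor, line 11.
Key observation: At log position 5 the runs split — shown 'match at position 10', but the working version logs 'match at position 2'.
Call chain: main -> gauge_drift([5, 9, 10, 10], 10) (called at line 30) -> pick_anchor([5, 9, 10, 10], 10) (called at line 22).
First divergence: position 5 — the shown line 'match at position 10' should read 'match at position 2'.
Intended log window:
  3: pick_anchor: 4 entries, threshold 10
  4: audit_lot start: n=4 cutoff=10
  5: match at position 2
  6: grade_run called with 30, 2
Execution walk:
  audit_lot([5, 9, 10, 10], 10) -> 10  [called from pick_anchor, line 9]
Log line origins:
  1: from main, line 29
  2: from gauge_drift, line 21
  3: from pick_anchor, line 8
  4: from audit_lot, line 2
  5: from pick_anchor, line 10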